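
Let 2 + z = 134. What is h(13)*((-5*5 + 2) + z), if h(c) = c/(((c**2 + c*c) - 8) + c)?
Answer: 1417/343 ≈ 4.1312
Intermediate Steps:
z = 132 (z = -2 + 134 = 132)
h(c) = c/(-8 + c + 2*c**2) (h(c) = c/(((c**2 + c**2) - 8) + c) = c/((2*c**2 - 8) + c) = c/((-8 + 2*c**2) + c) = c/(-8 + c + 2*c**2))
h(13)*((-5*5 + 2) + z) = (13/(-8 + 13 + 2*13**2))*((-5*5 + 2) + 132) = (13/(-8 + 13 + 2*169))*((-25 + 2) + 132) = (13/(-8 + 13 + 338))*(-23 + 132) = (13/343)*109 = 1417/343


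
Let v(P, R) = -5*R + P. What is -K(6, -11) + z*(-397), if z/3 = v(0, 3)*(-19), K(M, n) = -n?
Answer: -339446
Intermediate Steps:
v(P, R) = P - 5*R
z = 855 (z = 3*((0 - 5*3)*(-19)) = 3*((0 - 15)*(-19)) = 3*(-15*(-19)) = 3*285 = 855)
-K(6, -11) + z*(-397) = -(-1)*(-11) + 855*(-397) = -1*11 - 339435 = -11 - 339435 = -339446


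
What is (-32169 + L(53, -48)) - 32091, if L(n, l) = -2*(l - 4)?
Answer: -64156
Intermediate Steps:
L(n, l) = 8 - 2*l (L(n, l) = -2*(-4 + l) = 8 - 2*l)
(-32169 + L(53, -48)) - 32091 = (-32169 + (8 - 2*(-48))) - 32091 = (-32169 + (8 + 96)) - 32091 = (-32169 + 104) - 32091 = -32065 - 32091 = -64156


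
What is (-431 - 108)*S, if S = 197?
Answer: -106183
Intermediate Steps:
(-431 - 108)*S = (-431 - 108)*197 = -539*197 = -106183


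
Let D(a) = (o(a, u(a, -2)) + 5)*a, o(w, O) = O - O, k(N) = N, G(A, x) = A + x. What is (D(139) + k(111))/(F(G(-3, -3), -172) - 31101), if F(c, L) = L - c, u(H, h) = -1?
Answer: -806/31267 ≈ -0.025778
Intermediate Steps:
o(w, O) = 0
D(a) = 5*a (D(a) = (0 + 5)*a = 5*a)
(D(139) + k(111))/(F(G(-3, -3), -172) - 31101) = (5*139 + 111)/((-172 - (-3 - 3)) - 31101) = (695 + 111)/((-172 - 1*(-6)) - 31101) = 806/((-172 + 6) - 31101) = 806/(-166 - 31101) = 806/(-31267) = 806*(-1/31267) = -806/31267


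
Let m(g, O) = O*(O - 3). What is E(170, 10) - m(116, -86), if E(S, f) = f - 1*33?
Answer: -7677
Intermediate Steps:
E(S, f) = -33 + f (E(S, f) = f - 33 = -33 + f)
m(g, O) = O*(-3 + O)
E(170, 10) - m(116, -86) = (-33 + 10) - (-86)*(-3 - 86) = -23 - (-86)*(-89) = -23 - 1*7654 = -23 - 7654 = -7677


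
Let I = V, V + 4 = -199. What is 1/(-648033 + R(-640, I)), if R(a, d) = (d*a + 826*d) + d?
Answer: -1/685994 ≈ -1.4577e-6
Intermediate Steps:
V = -203 (V = -4 - 199 = -203)
I = -203
R(a, d) = 827*d + a*d (R(a, d) = (a*d + 826*d) + d = (826*d + a*d) + d = 827*d + a*d)
1/(-648033 + R(-640, I)) = 1/(-648033 - 203*(827 - 640)) = 1/(-648033 - 203*187) = 1/(-648033 - 37961) = 1/(-685994) = -1/685994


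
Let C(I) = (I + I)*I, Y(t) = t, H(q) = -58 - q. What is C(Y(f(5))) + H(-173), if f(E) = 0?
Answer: 115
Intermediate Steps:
C(I) = 2*I**2 (C(I) = (2*I)*I = 2*I**2)
C(Y(f(5))) + H(-173) = 2*0**2 + (-58 - 1*(-173)) = 2*0 + (-58 + 173) = 0 + 115 = 115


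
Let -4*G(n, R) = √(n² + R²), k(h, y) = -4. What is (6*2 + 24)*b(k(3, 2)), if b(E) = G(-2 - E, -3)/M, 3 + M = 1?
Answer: 9*√13/2 ≈ 16.225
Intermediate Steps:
G(n, R) = -√(R² + n²)/4 (G(n, R) = -√(n² + R²)/4 = -√(R² + n²)/4)
M = -2 (M = -3 + 1 = -2)
b(E) = √(9 + (-2 - E)²)/8 (b(E) = -√((-3)² + (-2 - E)²)/4/(-2) = -√(9 + (-2 - E)²)/4*(-½) = √(9 + (-2 - E)²)/8)
(6*2 + 24)*b(k(3, 2)) = (6*2 + 24)*(√(9 + (2 - 4)²)/8) = (12 + 24)*(√(9 + (-2)²)/8) = 36*(√(9 + 4)/8) = 36*(√13/8) = 9*√13/2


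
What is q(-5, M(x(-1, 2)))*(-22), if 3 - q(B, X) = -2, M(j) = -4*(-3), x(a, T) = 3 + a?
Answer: -110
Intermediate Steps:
M(j) = 12
q(B, X) = 5 (q(B, X) = 3 - 1*(-2) = 3 + 2 = 5)
q(-5, M(x(-1, 2)))*(-22) = 5*(-22) = -110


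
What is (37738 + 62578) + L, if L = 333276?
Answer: 433592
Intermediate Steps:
(37738 + 62578) + L = (37738 + 62578) + 333276 = 100316 + 333276 = 433592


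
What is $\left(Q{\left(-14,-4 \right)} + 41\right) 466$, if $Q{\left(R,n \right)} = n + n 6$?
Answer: $6058$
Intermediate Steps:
$Q{\left(R,n \right)} = 7 n$ ($Q{\left(R,n \right)} = n + 6 n = 7 n$)
$\left(Q{\left(-14,-4 \right)} + 41\right) 466 = \left(7 \left(-4\right) + 41\right) 466 = \left(-28 + 41\right) 466 = 13 \cdot 466 = 6058$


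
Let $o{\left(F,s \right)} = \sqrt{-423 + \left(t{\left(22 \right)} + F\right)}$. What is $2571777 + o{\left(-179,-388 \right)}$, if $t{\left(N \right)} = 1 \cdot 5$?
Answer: $2571777 + i \sqrt{597} \approx 2.5718 \cdot 10^{6} + 24.434 i$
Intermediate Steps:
$t{\left(N \right)} = 5$
$o{\left(F,s \right)} = \sqrt{-418 + F}$ ($o{\left(F,s \right)} = \sqrt{-423 + \left(5 + F\right)} = \sqrt{-418 + F}$)
$2571777 + o{\left(-179,-388 \right)} = 2571777 + \sqrt{-418 - 179} = 2571777 + \sqrt{-597} = 2571777 + i \sqrt{597}$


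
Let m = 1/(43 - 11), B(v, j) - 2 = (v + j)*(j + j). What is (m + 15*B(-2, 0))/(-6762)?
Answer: -961/216384 ≈ -0.0044412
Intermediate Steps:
B(v, j) = 2 + 2*j*(j + v) (B(v, j) = 2 + (v + j)*(j + j) = 2 + (j + v)*(2*j) = 2 + 2*j*(j + v))
m = 1/32 ≈ 0.031250
(m + 15*B(-2, 0))/(-6762) = (1/32 + 15*(2 + 2*0² + 2*0*(-2)))/(-6762) = (1/32 + 15*(2 + 2*0 + 0))*(-1/6762) = (1/32 + 15*(2 + 0 + 0))*(-1/6762) = (1/32 + 15*2)*(-1/6762) = (1/32 + 30)*(-1/6762) = (961/32)*(-1/6762) = -961/216384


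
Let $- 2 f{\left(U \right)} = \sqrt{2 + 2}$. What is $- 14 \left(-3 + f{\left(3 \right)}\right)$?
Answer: $56$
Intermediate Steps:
$f{\left(U \right)} = -1$ ($f{\left(U \right)} = - \frac{\sqrt{2 + 2}}{2} = - \frac{\sqrt{4}}{2} = \left(- \frac{1}{2}\right) 2 = -1$)
$- 14 \left(-3 + f{\left(3 \right)}\right) = - 14 \left(-3 - 1\right) = \left(-14\right) \left(-4\right) = 56$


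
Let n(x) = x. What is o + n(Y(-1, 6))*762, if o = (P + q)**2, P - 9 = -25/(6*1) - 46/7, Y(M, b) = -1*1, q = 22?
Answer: -619967/1764 ≈ -351.46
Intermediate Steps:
Y(M, b) = -1
P = -73/42 (P = 9 + (-25/(6*1) - 46/7) = 9 + (-25/6 - 46*1/7) = 9 + (-25*1/6 - 46/7) = 9 + (-25/6 - 46/7) = 9 - 451/42 = -73/42 ≈ -1.7381)
o = 724201/1764 (o = (-73/42 + 22)**2 = (851/42)**2 = 724201/1764 ≈ 410.54)
o + n(Y(-1, 6))*762 = 724201/1764 - 1*762 = 724201/1764 - 762 = -619967/1764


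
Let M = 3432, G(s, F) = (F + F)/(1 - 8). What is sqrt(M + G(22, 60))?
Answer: 12*sqrt(1162)/7 ≈ 58.437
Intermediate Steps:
G(s, F) = -2*F/7 (G(s, F) = (2*F)/(-7) = (2*F)*(-1/7) = -2*F/7)
sqrt(M + G(22, 60)) = sqrt(3432 - 2/7*60) = sqrt(3432 - 120/7) = sqrt(23904/7) = 12*sqrt(1162)/7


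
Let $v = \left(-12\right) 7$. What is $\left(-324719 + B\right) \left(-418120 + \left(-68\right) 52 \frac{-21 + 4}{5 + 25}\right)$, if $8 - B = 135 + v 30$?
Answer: $\frac{670625458848}{5} \approx 1.3413 \cdot 10^{11}$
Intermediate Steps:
$v = -84$
$B = 2393$ ($B = 8 - \left(135 - 2520\right) = 8 - -2385 = 8 + 2385 = 2393$)
$\left(-324719 + B\right) \left(-418120 + \left(-68\right) 52 \frac{-21 + 4}{5 + 25}\right) = \left(-324719 + 2393\right) \left(-418120 + \left(-68\right) 52 \frac{-21 + 4}{5 + 25}\right) = - 322326 \left(-418120 - 3536 \left(- \frac{17}{30}\right)\right) = - 322326 \left(-418120 - 3536 \left(\left(-17\right) \frac{1}{30}\right)\right) = - 322326 \left(-418120 - - \frac{30056}{15}\right) = - 322326 \left(-418120 + \frac{30056}{15}\right) = \left(-322326\right) \left(- \frac{6241744}{15}\right) = \frac{670625458848}{5}$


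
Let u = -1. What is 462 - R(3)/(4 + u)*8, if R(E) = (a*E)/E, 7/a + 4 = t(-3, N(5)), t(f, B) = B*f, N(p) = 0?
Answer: 1400/3 ≈ 466.67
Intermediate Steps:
a = -7/4 (a = 7/(-4 + 0*(-3)) = 7/(-4 + 0) = 7/(-4) = 7*(-¼) = -7/4 ≈ -1.7500)
R(E) = -7/4 (R(E) = (-7*E/4)/E = -7/4)
462 - R(3)/(4 + u)*8 = 462 - -7/4/(4 - 1)*8 = 462 - -7/4/3*8 = 462 - (⅓)*(-7/4)*8 = 462 - (-7)*8/12 = 462 - 1*(-14/3) = 462 + 14/3 = 1400/3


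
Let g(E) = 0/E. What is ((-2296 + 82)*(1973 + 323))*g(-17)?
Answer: 0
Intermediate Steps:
g(E) = 0
((-2296 + 82)*(1973 + 323))*g(-17) = ((-2296 + 82)*(1973 + 323))*0 = -2214*2296*0 = -5083344*0 = 0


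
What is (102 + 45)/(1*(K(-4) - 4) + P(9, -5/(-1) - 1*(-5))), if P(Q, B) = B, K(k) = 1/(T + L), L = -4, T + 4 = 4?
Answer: 588/23 ≈ 25.565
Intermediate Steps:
T = 0 (T = -4 + 4 = 0)
K(k) = -¼ (K(k) = 1/(0 - 4) = 1/(-4) = -¼)
(102 + 45)/(1*(K(-4) - 4) + P(9, -5/(-1) - 1*(-5))) = (102 + 45)/(1*(-¼ - 4) + (-5/(-1) - 1*(-5))) = 147/(1*(-17/4) + (-5*(-1) + 5)) = 147/(-17/4 + (5 + 5)) = 147/(-17/4 + 10) = 147/(23/4) = (4/23)*147 = 588/23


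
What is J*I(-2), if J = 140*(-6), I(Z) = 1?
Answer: -840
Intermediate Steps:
J = -840
J*I(-2) = -840*1 = -840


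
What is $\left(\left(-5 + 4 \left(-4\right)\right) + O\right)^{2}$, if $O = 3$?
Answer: $324$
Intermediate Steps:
$\left(\left(-5 + 4 \left(-4\right)\right) + O\right)^{2} = \left(\left(-5 + 4 \left(-4\right)\right) + 3\right)^{2} = \left(\left(-5 - 16\right) + 3\right)^{2} = \left(-21 + 3\right)^{2} = \left(-18\right)^{2} = 324$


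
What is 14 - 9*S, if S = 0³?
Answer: 14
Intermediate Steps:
S = 0
14 - 9*S = 14 - 9*0 = 14 + 0 = 14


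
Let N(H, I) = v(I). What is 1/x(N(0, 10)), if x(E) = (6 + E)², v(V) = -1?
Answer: 1/25 ≈ 0.040000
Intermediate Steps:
N(H, I) = -1
1/x(N(0, 10)) = 1/((6 - 1)²) = 1/(5²) = 1/25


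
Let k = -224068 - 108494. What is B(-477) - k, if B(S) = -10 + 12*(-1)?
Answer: 332540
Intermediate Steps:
k = -332562
B(S) = -22 (B(S) = -10 - 12 = -22)
B(-477) - k = -22 - 1*(-332562) = -22 + 332562 = 332540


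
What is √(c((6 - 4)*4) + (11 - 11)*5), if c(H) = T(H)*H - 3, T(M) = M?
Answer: √61 ≈ 7.8102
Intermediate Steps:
c(H) = -3 + H² (c(H) = H*H - 3 = H² - 3 = -3 + H²)
√(c((6 - 4)*4) + (11 - 11)*5) = √((-3 + ((6 - 4)*4)²) + (11 - 11)*5) = √((-3 + (2*4)²) + 0*5) = √((-3 + 8²) + 0) = √((-3 + 64) + 0) = √(61 + 0) = √61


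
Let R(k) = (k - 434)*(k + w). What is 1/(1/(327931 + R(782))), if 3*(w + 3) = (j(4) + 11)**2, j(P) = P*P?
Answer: 683587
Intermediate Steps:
j(P) = P**2
w = 240 (w = -3 + (4**2 + 11)**2/3 = -3 + (16 + 11)**2/3 = -3 + (1/3)*27**2 = -3 + (1/3)*729 = -3 + 243 = 240)
R(k) = (-434 + k)*(240 + k) (R(k) = (k - 434)*(k + 240) = (-434 + k)*(240 + k))
1/(1/(327931 + R(782))) = 1/(1/(327931 + (-104160 + 782**2 - 194*782))) = 1/(1/(327931 + (-104160 + 611524 - 151708))) = 1/(1/(327931 + 355656)) = 1/(1/683587) = 683587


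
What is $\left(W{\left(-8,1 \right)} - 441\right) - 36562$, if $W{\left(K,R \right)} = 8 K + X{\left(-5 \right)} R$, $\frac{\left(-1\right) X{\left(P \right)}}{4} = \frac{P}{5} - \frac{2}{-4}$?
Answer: $-37065$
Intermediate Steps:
$X{\left(P \right)} = -2 - \frac{4 P}{5}$ ($X{\left(P \right)} = - 4 \left(\frac{P}{5} - \frac{2}{-4}\right) = - 4 \left(P \frac{1}{5} - - \frac{1}{2}\right) = - 4 \left(\frac{P}{5} + \frac{1}{2}\right) = - 4 \left(\frac{1}{2} + \frac{P}{5}\right) = -2 - \frac{4 P}{5}$)
$W{\left(K,R \right)} = 2 R + 8 K$ ($W{\left(K,R \right)} = 8 K + \left(-2 - -4\right) R = 8 K + \left(-2 + 4\right) R = 8 K + 2 R = 2 R + 8 K$)
$\left(W{\left(-8,1 \right)} - 441\right) - 36562 = \left(\left(2 \cdot 1 + 8 \left(-8\right)\right) - 441\right) - 36562 = \left(\left(2 - 64\right) - 441\right) - 36562 = \left(-62 - 441\right) - 36562 = -503 - 36562 = -37065$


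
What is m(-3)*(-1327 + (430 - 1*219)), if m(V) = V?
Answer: 3348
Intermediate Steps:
m(-3)*(-1327 + (430 - 1*219)) = -3*(-1327 + (430 - 1*219)) = -3*(-1327 + (430 - 219)) = -3*(-1327 + 211) = -3*(-1116) = 3348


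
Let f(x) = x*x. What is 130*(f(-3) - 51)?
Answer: -5460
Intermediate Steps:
f(x) = x²
130*(f(-3) - 51) = 130*((-3)² - 51) = 130*(9 - 51) = 130*(-42) = -5460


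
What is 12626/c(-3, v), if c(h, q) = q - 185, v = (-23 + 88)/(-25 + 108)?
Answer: -523979/7645 ≈ -68.539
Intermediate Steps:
v = 65/83 ≈ 0.78313
c(h, q) = -185 + q
12626/c(-3, v) = 12626/(-185 + 65/83) = 12626/(-15290/83) = 12626*(-83/15290) = -523979/7645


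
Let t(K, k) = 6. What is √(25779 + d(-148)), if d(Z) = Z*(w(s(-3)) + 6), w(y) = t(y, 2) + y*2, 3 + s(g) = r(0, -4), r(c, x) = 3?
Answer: 3*√2667 ≈ 154.93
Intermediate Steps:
s(g) = 0 (s(g) = -3 + 3 = 0)
w(y) = 6 + 2*y (w(y) = 6 + y*2 = 6 + 2*y)
d(Z) = 12*Z (d(Z) = Z*((6 + 2*0) + 6) = Z*((6 + 0) + 6) = Z*(6 + 6) = Z*12 = 12*Z)
√(25779 + d(-148)) = √(25779 + 12*(-148)) = √(25779 - 1776) = √24003 = 3*√2667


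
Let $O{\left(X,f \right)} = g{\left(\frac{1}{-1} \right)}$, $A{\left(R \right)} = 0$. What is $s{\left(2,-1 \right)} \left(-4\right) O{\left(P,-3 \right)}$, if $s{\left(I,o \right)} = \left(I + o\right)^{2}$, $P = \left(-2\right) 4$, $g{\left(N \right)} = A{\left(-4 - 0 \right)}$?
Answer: $0$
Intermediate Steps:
$g{\left(N \right)} = 0$
$P = -8$
$O{\left(X,f \right)} = 0$
$s{\left(2,-1 \right)} \left(-4\right) O{\left(P,-3 \right)} = \left(2 - 1\right)^{2} \left(-4\right) 0 = 1^{2} \left(-4\right) 0 = 1 \left(-4\right) 0 = \left(-4\right) 0 = 0$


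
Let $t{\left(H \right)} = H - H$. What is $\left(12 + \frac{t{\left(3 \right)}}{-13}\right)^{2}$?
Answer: $144$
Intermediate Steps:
$t{\left(H \right)} = 0$
$\left(12 + \frac{t{\left(3 \right)}}{-13}\right)^{2} = \left(12 + \frac{0}{-13}\right)^{2} = \left(12 + 0 \left(- \frac{1}{13}\right)\right)^{2} = \left(12 + 0\right)^{2} = 12^{2} = 144$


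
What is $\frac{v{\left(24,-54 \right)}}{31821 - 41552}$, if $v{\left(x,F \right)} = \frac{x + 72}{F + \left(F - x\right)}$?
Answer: $\frac{8}{107041} \approx 7.4738 \cdot 10^{-5}$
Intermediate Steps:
$v{\left(x,F \right)} = \frac{72 + x}{- x + 2 F}$
$\frac{v{\left(24,-54 \right)}}{31821 - 41552} = \frac{\frac{1}{\left(-1\right) 24 + 2 \left(-54\right)} \left(72 + 24\right)}{31821 - 41552} = \frac{\frac{1}{-24 - 108} \cdot 96}{31821 - 41552} = \frac{\frac{1}{-132} \cdot 96}{-9731} = \left(- \frac{1}{132}\right) 96 \left(- \frac{1}{9731}\right) = \left(- \frac{8}{11}\right) \left(- \frac{1}{9731}\right) = \frac{8}{107041}$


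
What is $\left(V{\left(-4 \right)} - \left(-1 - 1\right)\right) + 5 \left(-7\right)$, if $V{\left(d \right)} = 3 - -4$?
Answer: $-26$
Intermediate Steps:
$V{\left(d \right)} = 7$ ($V{\left(d \right)} = 3 + 4 = 7$)
$\left(V{\left(-4 \right)} - \left(-1 - 1\right)\right) + 5 \left(-7\right) = \left(7 - \left(-1 - 1\right)\right) + 5 \left(-7\right) = \left(7 - -2\right) - 35 = \left(7 + 2\right) - 35 = 9 - 35 = -26$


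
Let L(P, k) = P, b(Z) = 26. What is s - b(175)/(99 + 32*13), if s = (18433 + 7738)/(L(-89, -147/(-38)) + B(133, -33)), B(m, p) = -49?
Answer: -13481653/71070 ≈ -189.70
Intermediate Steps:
s = -26171/138 (s = (18433 + 7738)/(-89 - 49) = 26171/(-138) = 26171*(-1/138) = -26171/138 ≈ -189.65)
s - b(175)/(99 + 32*13) = -26171/138 - 26/(99 + 32*13) = -26171/138 - 26/(99 + 416) = -26171/138 - 26/515 = -13481653/71070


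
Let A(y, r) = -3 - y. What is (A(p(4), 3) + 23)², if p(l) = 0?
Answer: 400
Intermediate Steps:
(A(p(4), 3) + 23)² = ((-3 - 1*0) + 23)² = ((-3 + 0) + 23)² = (-3 + 23)² = 20² = 400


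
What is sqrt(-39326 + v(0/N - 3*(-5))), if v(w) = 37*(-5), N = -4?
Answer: I*sqrt(39511) ≈ 198.77*I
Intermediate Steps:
v(w) = -185
sqrt(-39326 + v(0/N - 3*(-5))) = sqrt(-39326 - 185) = sqrt(-39511) = I*sqrt(39511)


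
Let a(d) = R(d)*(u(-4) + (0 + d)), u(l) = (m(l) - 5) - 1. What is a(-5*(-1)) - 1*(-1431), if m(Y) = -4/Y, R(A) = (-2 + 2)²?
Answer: 1431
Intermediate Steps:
R(A) = 0 (R(A) = 0² = 0)
u(l) = -6 - 4/l (u(l) = (-4/l - 5) - 1 = (-5 - 4/l) - 1 = -6 - 4/l)
a(d) = 0 (a(d) = 0*((-6 - 4/(-4)) + (0 + d)) = 0*((-6 - 4*(-¼)) + d) = 0*((-6 + 1) + d) = 0*(-5 + d) = 0)
a(-5*(-1)) - 1*(-1431) = 0 - 1*(-1431) = 0 + 1431 = 1431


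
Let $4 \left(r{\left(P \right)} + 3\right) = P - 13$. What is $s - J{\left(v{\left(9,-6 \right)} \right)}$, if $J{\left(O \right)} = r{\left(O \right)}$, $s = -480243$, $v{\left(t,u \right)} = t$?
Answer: $-480239$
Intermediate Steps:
$r{\left(P \right)} = - \frac{25}{4} + \frac{P}{4}$ ($r{\left(P \right)} = -3 + \frac{P - 13}{4} = -3 + \frac{-13 + P}{4} = -3 + \left(- \frac{13}{4} + \frac{P}{4}\right) = - \frac{25}{4} + \frac{P}{4}$)
$J{\left(O \right)} = - \frac{25}{4} + \frac{O}{4}$
$s - J{\left(v{\left(9,-6 \right)} \right)} = -480243 - \left(- \frac{25}{4} + \frac{1}{4} \cdot 9\right) = -480243 - \left(- \frac{25}{4} + \frac{9}{4}\right) = -480243 - -4 = -480243 + 4 = -480239$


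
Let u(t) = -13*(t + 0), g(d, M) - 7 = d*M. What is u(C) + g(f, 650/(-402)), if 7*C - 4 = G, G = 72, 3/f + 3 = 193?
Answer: -2391149/17822 ≈ -134.17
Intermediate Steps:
f = 3/190 (f = 3/(-3 + 193) = 3/190 ≈ 0.015789)
C = 76/7 (C = 4/7 + (⅐)*72 = 4/7 + 72/7 = 76/7 ≈ 10.857)
g(d, M) = 7 + M*d (g(d, M) = 7 + d*M = 7 + M*d)
u(t) = -13*t
u(C) + g(f, 650/(-402)) = -13*76/7 + (7 + (650/(-402))*(3/190)) = -988/7 + (7 + (650*(-1/402))*(3/190)) = -988/7 + (7 - 325/201*3/190) = -988/7 + (7 - 65/2546) = -988/7 + 17757/2546 = -2391149/17822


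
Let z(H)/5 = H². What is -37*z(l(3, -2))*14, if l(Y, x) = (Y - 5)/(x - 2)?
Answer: -1295/2 ≈ -647.50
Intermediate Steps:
l(Y, x) = (-5 + Y)/(-2 + x)
z(H) = 5*H²
-37*z(l(3, -2))*14 = -185*((-5 + 3)/(-2 - 2))²*14 = -185*(-2/(-4))²*14 = -185*(-¼*(-2))²*14 = -185*(½)²*14 = -185/4*14 = -1295/2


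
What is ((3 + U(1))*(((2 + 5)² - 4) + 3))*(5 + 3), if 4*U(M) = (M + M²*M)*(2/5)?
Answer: 6144/5 ≈ 1228.8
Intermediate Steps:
U(M) = M/10 + M³/10 (U(M) = ((M + M²*M)*(2/5))/4 = ((M + M³)*(2*(⅕)))/4 = ((M + M³)*(⅖))/4 = (2*M/5 + 2*M³/5)/4 = M/10 + M³/10)
((3 + U(1))*(((2 + 5)² - 4) + 3))*(5 + 3) = ((3 + (⅒)*1*(1 + 1²))*(((2 + 5)² - 4) + 3))*(5 + 3) = ((3 + (⅒)*1*(1 + 1))*((7² - 4) + 3))*8 = ((3 + (⅒)*1*2)*((49 - 4) + 3))*8 = ((3 + ⅕)*(45 + 3))*8 = ((16/5)*48)*8 = (768/5)*8 = 6144/5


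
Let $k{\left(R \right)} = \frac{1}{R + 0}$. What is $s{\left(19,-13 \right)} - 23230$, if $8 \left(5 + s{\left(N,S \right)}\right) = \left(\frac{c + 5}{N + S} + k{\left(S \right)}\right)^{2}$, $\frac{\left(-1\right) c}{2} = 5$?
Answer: $- \frac{1130888879}{48672} \approx -23235.0$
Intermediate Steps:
$c = -10$ ($c = \left(-2\right) 5 = -10$)
$k{\left(R \right)} = \frac{1}{R}$
$s{\left(N,S \right)} = -5 + \frac{\left(\frac{1}{S} - \frac{5}{N + S}\right)^{2}}{8}$ ($s{\left(N,S \right)} = -5 + \frac{\left(\frac{-10 + 5}{N + S} + \frac{1}{S}\right)^{2}}{8} = -5 + \frac{\left(- \frac{5}{N + S} + \frac{1}{S}\right)^{2}}{8} = -5 + \frac{\left(\frac{1}{S} - \frac{5}{N + S}\right)^{2}}{8}$)
$s{\left(19,-13 \right)} - 23230 = \left(-5 + \frac{\left(19 - -52\right)^{2}}{8 \cdot 169 \left(19 - 13\right)^{2}}\right) - 23230 = \left(-5 + \frac{1}{8} \cdot \frac{1}{169} \cdot \frac{1}{36} \left(19 + 52\right)^{2}\right) - 23230 = \left(-5 + \frac{1}{8} \cdot \frac{1}{169} \cdot \frac{1}{36} \cdot 71^{2}\right) - 23230 = \left(-5 + \frac{1}{8} \cdot \frac{1}{169} \cdot \frac{1}{36} \cdot 5041\right) - 23230 = \left(-5 + \frac{5041}{48672}\right) - 23230 = - \frac{238319}{48672} - 23230 = - \frac{1130888879}{48672}$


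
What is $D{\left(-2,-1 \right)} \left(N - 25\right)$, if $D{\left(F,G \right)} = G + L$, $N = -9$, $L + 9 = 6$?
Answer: $136$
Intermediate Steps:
$L = -3$ ($L = -9 + 6 = -3$)
$D{\left(F,G \right)} = -3 + G$ ($D{\left(F,G \right)} = G - 3 = -3 + G$)
$D{\left(-2,-1 \right)} \left(N - 25\right) = \left(-3 - 1\right) \left(-9 - 25\right) = \left(-4\right) \left(-34\right) = 136$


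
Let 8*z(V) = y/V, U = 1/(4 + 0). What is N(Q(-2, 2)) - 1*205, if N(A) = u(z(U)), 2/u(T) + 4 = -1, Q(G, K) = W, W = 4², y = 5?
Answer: -1027/5 ≈ -205.40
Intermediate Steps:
U = ¼ (U = 1/4 = ¼ ≈ 0.25000)
W = 16
z(V) = 5/(8*V) (z(V) = (5/V)/8 = 5/(8*V))
Q(G, K) = 16
u(T) = -⅖ (u(T) = 2/(-4 - 1) = 2/(-5) = 2*(-⅕) = -⅖)
N(A) = -⅖
N(Q(-2, 2)) - 1*205 = -⅖ - 1*205 = -⅖ - 205 = -1027/5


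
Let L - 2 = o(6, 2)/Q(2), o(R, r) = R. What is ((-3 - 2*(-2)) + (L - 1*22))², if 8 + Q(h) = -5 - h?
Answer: 9409/25 ≈ 376.36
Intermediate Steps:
Q(h) = -13 - h (Q(h) = -8 + (-5 - h) = -13 - h)
L = 8/5 (L = 2 + 6/(-13 - 1*2) = 2 + 6/(-13 - 2) = 2 + 6/(-15) = 2 + 6*(-1/15) = 2 - ⅖ = 8/5 ≈ 1.6000)
((-3 - 2*(-2)) + (L - 1*22))² = ((-3 - 2*(-2)) + (8/5 - 1*22))² = ((-3 + 4) + (8/5 - 22))² = (1 - 102/5)² = (-97/5)² = 9409/25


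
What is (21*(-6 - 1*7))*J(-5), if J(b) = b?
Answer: 1365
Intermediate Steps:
(21*(-6 - 1*7))*J(-5) = (21*(-6 - 1*7))*(-5) = (21*(-6 - 7))*(-5) = (21*(-13))*(-5) = -273*(-5) = 1365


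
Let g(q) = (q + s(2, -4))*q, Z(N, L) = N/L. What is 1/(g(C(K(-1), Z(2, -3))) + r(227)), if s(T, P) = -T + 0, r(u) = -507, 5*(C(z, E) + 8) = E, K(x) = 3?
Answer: -225/95531 ≈ -0.0023553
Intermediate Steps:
C(z, E) = -8 + E/5
s(T, P) = -T
g(q) = q*(-2 + q) (g(q) = (q - 1*2)*q = (q - 2)*q = (-2 + q)*q = q*(-2 + q))
1/(g(C(K(-1), Z(2, -3))) + r(227)) = 1/((-8 + (2/(-3))/5)*(-2 + (-8 + (2/(-3))/5)) - 507) = 1/((-8 + (2*(-1/3))/5)*(-2 + (-8 + (2*(-1/3))/5)) - 507) = 1/((-8 + (1/5)*(-2/3))*(-2 + (-8 + (1/5)*(-2/3))) - 507) = 1/((-8 - 2/15)*(-2 + (-8 - 2/15)) - 507) = 1/(-122*(-2 - 122/15)/15 - 507) = 1/(-122/15*(-152/15) - 507) = 1/(18544/225 - 507) = 1/(-95531/225) = -225/95531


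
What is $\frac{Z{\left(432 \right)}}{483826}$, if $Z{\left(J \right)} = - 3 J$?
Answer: $- \frac{648}{241913} \approx -0.0026786$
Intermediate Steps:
$\frac{Z{\left(432 \right)}}{483826} = \frac{\left(-3\right) 432}{483826} = \left(-1296\right) \frac{1}{483826} = - \frac{648}{241913}$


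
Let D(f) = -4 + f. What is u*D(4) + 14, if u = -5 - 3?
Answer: 14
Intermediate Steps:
u = -8
u*D(4) + 14 = -8*(-4 + 4) + 14 = -8*0 + 14 = 0 + 14 = 14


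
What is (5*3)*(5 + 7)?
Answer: 180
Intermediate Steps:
(5*3)*(5 + 7) = 15*12 = 180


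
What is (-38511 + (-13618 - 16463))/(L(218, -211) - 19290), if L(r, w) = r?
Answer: 4287/1192 ≈ 3.5965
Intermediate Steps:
(-38511 + (-13618 - 16463))/(L(218, -211) - 19290) = (-38511 + (-13618 - 16463))/(218 - 19290) = (-38511 - 30081)/(-19072) = -68592*(-1/19072) = 4287/1192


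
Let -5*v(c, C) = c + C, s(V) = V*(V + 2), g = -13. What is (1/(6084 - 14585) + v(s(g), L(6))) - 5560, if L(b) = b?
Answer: -237594454/42505 ≈ -5589.8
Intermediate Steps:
s(V) = V*(2 + V)
v(c, C) = -C/5 - c/5 (v(c, C) = -(c + C)/5 = -(C + c)/5 = -C/5 - c/5)
(1/(6084 - 14585) + v(s(g), L(6))) - 5560 = (1/(6084 - 14585) + (-1/5*6 - (-13)*(2 - 13)/5)) - 5560 = (1/(-8501) + (-6/5 - (-13)*(-11)/5)) - 5560 = (-1/8501 + (-6/5 - 1/5*143)) - 5560 = (-1/8501 + (-6/5 - 143/5)) - 5560 = (-1/8501 - 149/5) - 5560 = -1266654/42505 - 5560 = -237594454/42505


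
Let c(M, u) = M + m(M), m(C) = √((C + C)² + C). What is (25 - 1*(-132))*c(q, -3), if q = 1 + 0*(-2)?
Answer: 157 + 157*√5 ≈ 508.06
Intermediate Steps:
q = 1 (q = 1 + 0 = 1)
m(C) = √(C + 4*C²) (m(C) = √((2*C)² + C) = √(4*C² + C) = √(C + 4*C²))
c(M, u) = M + √(M*(1 + 4*M))
(25 - 1*(-132))*c(q, -3) = (25 - 1*(-132))*(1 + √(1*(1 + 4*1))) = (25 + 132)*(1 + √(1*(1 + 4))) = 157*(1 + √(1*5)) = 157*(1 + √5) = 157 + 157*√5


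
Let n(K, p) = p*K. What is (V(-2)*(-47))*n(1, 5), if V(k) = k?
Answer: 470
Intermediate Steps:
n(K, p) = K*p
(V(-2)*(-47))*n(1, 5) = (-2*(-47))*(1*5) = 94*5 = 470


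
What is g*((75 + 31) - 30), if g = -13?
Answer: -988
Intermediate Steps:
g*((75 + 31) - 30) = -13*((75 + 31) - 30) = -13*(106 - 30) = -13*76 = -988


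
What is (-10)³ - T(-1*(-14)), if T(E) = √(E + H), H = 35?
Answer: -1007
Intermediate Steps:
T(E) = √(35 + E) (T(E) = √(E + 35) = √(35 + E))
(-10)³ - T(-1*(-14)) = (-10)³ - √(35 - 1*(-14)) = -1000 - √(35 + 14) = -1000 - √49 = -1000 - 1*7 = -1000 - 7 = -1007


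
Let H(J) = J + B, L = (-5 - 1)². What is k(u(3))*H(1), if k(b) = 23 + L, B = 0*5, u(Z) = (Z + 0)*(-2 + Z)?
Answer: 59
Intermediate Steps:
u(Z) = Z*(-2 + Z)
L = 36 (L = (-6)² = 36)
B = 0
k(b) = 59 (k(b) = 23 + 36 = 59)
H(J) = J (H(J) = J + 0 = J)
k(u(3))*H(1) = 59*1 = 59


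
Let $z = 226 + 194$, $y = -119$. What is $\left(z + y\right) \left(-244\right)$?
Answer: $-73444$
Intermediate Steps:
$z = 420$
$\left(z + y\right) \left(-244\right) = \left(420 - 119\right) \left(-244\right) = 301 \left(-244\right) = -73444$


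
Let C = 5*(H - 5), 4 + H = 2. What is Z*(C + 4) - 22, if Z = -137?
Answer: 4225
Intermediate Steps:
H = -2 (H = -4 + 2 = -2)
C = -35 (C = 5*(-2 - 5) = 5*(-7) = -35)
Z*(C + 4) - 22 = -137*(-35 + 4) - 22 = -137*(-31) - 22 = 4247 - 22 = 4225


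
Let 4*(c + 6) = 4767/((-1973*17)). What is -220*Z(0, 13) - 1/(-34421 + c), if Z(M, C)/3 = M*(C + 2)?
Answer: 134164/4618868795 ≈ 2.9047e-5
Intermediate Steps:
Z(M, C) = 3*M*(2 + C) (Z(M, C) = 3*(M*(C + 2)) = 3*(M*(2 + C)) = 3*M*(2 + C))
c = -809751/134164 (c = -6 + (4767/((-1973*17)))/4 = -6 + (4767/(-33541))/4 = -6 + (4767*(-1/33541))/4 = -6 + (¼)*(-4767/33541) = -6 - 4767/134164 = -809751/134164 ≈ -6.0355)
-220*Z(0, 13) - 1/(-34421 + c) = -660*0*(2 + 13) - 1/(-34421 - 809751/134164) = -660*0*15 - 1/(-4618868795/134164) = -220*0 - 1*(-134164/4618868795) = 0 + 134164/4618868795 = 134164/4618868795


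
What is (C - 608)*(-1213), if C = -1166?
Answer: 2151862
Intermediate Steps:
(C - 608)*(-1213) = (-1166 - 608)*(-1213) = -1774*(-1213) = 2151862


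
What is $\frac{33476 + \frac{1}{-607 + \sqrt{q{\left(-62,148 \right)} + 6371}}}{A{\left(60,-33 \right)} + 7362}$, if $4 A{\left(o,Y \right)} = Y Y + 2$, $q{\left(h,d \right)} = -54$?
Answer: $\frac{12122730225}{2764787287} - \frac{\sqrt{6317}}{2764787287} \approx 4.3847$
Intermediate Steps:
$A{\left(o,Y \right)} = \frac{1}{2} + \frac{Y^{2}}{4}$ ($A{\left(o,Y \right)} = \frac{Y Y + 2}{4} = \frac{Y^{2} + 2}{4} = \frac{2 + Y^{2}}{4} = \frac{1}{2} + \frac{Y^{2}}{4}$)
$\frac{33476 + \frac{1}{-607 + \sqrt{q{\left(-62,148 \right)} + 6371}}}{A{\left(60,-33 \right)} + 7362} = \frac{33476 + \frac{1}{-607 + \sqrt{-54 + 6371}}}{\left(\frac{1}{2} + \frac{\left(-33\right)^{2}}{4}\right) + 7362} = \frac{33476 + \frac{1}{-607 + \sqrt{6317}}}{\left(\frac{1}{2} + \frac{1}{4} \cdot 1089\right) + 7362} = \frac{33476 + \frac{1}{-607 + \sqrt{6317}}}{\left(\frac{1}{2} + \frac{1089}{4}\right) + 7362} = \frac{33476 + \frac{1}{-607 + \sqrt{6317}}}{\frac{1091}{4} + 7362} = \frac{33476 + \frac{1}{-607 + \sqrt{6317}}}{\frac{30539}{4}} = \left(33476 + \frac{1}{-607 + \sqrt{6317}}\right) \frac{4}{30539} = \frac{133904}{30539} + \frac{4}{30539 \left(-607 + \sqrt{6317}\right)}$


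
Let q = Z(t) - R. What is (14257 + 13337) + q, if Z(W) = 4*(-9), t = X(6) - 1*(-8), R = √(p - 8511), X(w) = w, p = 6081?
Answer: 27558 - 9*I*√30 ≈ 27558.0 - 49.295*I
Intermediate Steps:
R = 9*I*√30 (R = √(6081 - 8511) = √(-2430) = 9*I*√30 ≈ 49.295*I)
t = 14 (t = 6 - 1*(-8) = 6 + 8 = 14)
Z(W) = -36
q = -36 - 9*I*√30 ≈ -36.0 - 49.295*I
(14257 + 13337) + q = (14257 + 13337) + (-36 - 9*I*√30) = 27594 + (-36 - 9*I*√30) = 27558 - 9*I*√30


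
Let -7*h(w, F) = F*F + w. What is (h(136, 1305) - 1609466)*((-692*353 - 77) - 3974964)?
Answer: 54722106944091/7 ≈ 7.8174e+12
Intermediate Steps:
h(w, F) = -w/7 - F**2/7 (h(w, F) = -(F*F + w)/7 = -(F**2 + w)/7 = -(w + F**2)/7 = -w/7 - F**2/7)
(h(136, 1305) - 1609466)*((-692*353 - 77) - 3974964) = ((-1/7*136 - 1/7*1305**2) - 1609466)*((-692*353 - 77) - 3974964) = ((-136/7 - 1/7*1703025) - 1609466)*((-244276 - 77) - 3974964) = ((-136/7 - 1703025/7) - 1609466)*(-244353 - 3974964) = (-1703161/7 - 1609466)*(-4219317) = -12969423/7*(-4219317) = 54722106944091/7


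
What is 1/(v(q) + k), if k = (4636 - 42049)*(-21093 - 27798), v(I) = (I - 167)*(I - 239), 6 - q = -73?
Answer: 1/1829173063 ≈ 5.4670e-10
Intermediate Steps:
q = 79 (q = 6 - 1*(-73) = 6 + 73 = 79)
v(I) = (-239 + I)*(-167 + I) (v(I) = (-167 + I)*(-239 + I) = (-239 + I)*(-167 + I))
k = 1829158983 (k = -37413*(-48891) = 1829158983)
1/(v(q) + k) = 1/((39913 + 79² - 406*79) + 1829158983) = 1/((39913 + 6241 - 32074) + 1829158983) = 1/(14080 + 1829158983) = 1/1829173063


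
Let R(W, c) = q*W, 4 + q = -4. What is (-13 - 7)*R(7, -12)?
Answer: 1120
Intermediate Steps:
q = -8 (q = -4 - 4 = -8)
R(W, c) = -8*W
(-13 - 7)*R(7, -12) = (-13 - 7)*(-8*7) = -20*(-56) = 1120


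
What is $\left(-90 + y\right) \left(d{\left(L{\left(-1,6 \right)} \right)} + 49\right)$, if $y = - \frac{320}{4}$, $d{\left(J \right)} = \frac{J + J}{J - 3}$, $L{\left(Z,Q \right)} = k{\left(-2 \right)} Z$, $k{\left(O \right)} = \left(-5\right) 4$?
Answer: $-8730$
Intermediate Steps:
$k{\left(O \right)} = -20$
$L{\left(Z,Q \right)} = - 20 Z$
$d{\left(J \right)} = \frac{2 J}{-3 + J}$
$y = -80$ ($y = - \frac{320}{4} = \left(-1\right) 80 = -80$)
$\left(-90 + y\right) \left(d{\left(L{\left(-1,6 \right)} \right)} + 49\right) = \left(-90 - 80\right) \left(\frac{2 \left(\left(-20\right) \left(-1\right)\right)}{-3 - -20} + 49\right) = - 170 \left(2 \cdot 20 \frac{1}{-3 + 20} + 49\right) = - 170 \left(2 \cdot 20 \cdot \frac{1}{17} + 49\right) = - 170 \left(\frac{40}{17} + 49\right) = \left(-170\right) \frac{873}{17} = -8730$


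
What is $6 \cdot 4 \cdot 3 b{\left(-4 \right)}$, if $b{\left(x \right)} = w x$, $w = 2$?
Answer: $-576$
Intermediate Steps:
$b{\left(x \right)} = 2 x$
$6 \cdot 4 \cdot 3 b{\left(-4 \right)} = 6 \cdot 4 \cdot 3 \cdot 2 \left(-4\right) = 24 \cdot 3 \left(-8\right) = 72 \left(-8\right) = -576$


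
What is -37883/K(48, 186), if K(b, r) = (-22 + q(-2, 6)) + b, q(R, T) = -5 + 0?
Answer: -37883/21 ≈ -1804.0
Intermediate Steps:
q(R, T) = -5
K(b, r) = -27 + b (K(b, r) = (-22 - 5) + b = -27 + b)
-37883/K(48, 186) = -37883/(-27 + 48) = -37883/21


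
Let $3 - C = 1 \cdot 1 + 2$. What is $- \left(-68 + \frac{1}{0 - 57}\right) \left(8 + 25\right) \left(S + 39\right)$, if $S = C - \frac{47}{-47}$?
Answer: $\frac{1705880}{19} \approx 89783.0$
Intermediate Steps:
$C = 0$ ($C = 3 - \left(1 \cdot 1 + 2\right) = 3 - \left(1 + 2\right) = 3 - 3 = 0$)
$S = 1$ ($S = 0 - \frac{47}{-47} = 0 - 47 \left(- \frac{1}{47}\right) = 0 - -1 = 0 + 1 = 1$)
$- \left(-68 + \frac{1}{0 - 57}\right) \left(8 + 25\right) \left(S + 39\right) = - \left(-68 + \frac{1}{0 - 57}\right) \left(8 + 25\right) \left(1 + 39\right) = - \left(-68 + \frac{1}{-57}\right) 33 \cdot 40 = - \left(-68 - \frac{1}{57}\right) 33 \cdot 40 = - \left(- \frac{3877}{57}\right) 33 \cdot 40 = - \frac{\left(-42647\right) 40}{19} = \left(-1\right) \left(- \frac{1705880}{19}\right) = \frac{1705880}{19}$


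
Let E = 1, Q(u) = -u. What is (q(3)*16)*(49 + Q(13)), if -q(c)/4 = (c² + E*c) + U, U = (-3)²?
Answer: -48384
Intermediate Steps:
U = 9
q(c) = -36 - 4*c - 4*c² (q(c) = -4*((c² + 1*c) + 9) = -4*((c² + c) + 9) = -4*((c + c²) + 9) = -4*(9 + c + c²) = -36 - 4*c - 4*c²)
(q(3)*16)*(49 + Q(13)) = ((-36 - 4*3 - 4*3²)*16)*(49 - 1*13) = ((-36 - 12 - 4*9)*16)*(49 - 13) = ((-36 - 12 - 36)*16)*36 = -84*16*36 = -1344*36 = -48384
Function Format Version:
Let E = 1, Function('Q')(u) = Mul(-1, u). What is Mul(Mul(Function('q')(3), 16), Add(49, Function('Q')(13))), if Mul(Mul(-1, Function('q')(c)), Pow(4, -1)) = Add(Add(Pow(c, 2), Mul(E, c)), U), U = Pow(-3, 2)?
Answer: -48384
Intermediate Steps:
U = 9
Function('q')(c) = Add(-36, Mul(-4, c), Mul(-4, Pow(c, 2))) (Function('q')(c) = Mul(-4, Add(Add(Pow(c, 2), Mul(1, c)), 9)) = Mul(-4, Add(Add(Pow(c, 2), c), 9)) = Mul(-4, Add(Add(c, Pow(c, 2)), 9)) = Mul(-4, Add(9, c, Pow(c, 2))) = Add(-36, Mul(-4, c), Mul(-4, Pow(c, 2))))
Mul(Mul(Function('q')(3), 16), Add(49, Function('Q')(13))) = Mul(Mul(Add(-36, Mul(-4, 3), Mul(-4, Pow(3, 2))), 16), Add(49, Mul(-1, 13))) = Mul(Mul(Add(-36, -12, Mul(-4, 9)), 16), Add(49, -13)) = Mul(Mul(Add(-36, -12, -36), 16), 36) = Mul(Mul(-84, 16), 36) = Mul(-1344, 36) = -48384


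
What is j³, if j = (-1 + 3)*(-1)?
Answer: -8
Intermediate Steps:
j = -2 (j = 2*(-1) = -2)
j³ = (-2)³ = -8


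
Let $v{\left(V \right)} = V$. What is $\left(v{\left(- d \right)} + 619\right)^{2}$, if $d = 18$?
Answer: $361201$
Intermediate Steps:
$\left(v{\left(- d \right)} + 619\right)^{2} = \left(\left(-1\right) 18 + 619\right)^{2} = \left(-18 + 619\right)^{2} = 601^{2} = 361201$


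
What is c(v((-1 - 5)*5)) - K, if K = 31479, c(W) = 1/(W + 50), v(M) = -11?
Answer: -1227680/39 ≈ -31479.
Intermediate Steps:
c(W) = 1/(50 + W)
c(v((-1 - 5)*5)) - K = 1/(50 - 11) - 1*31479 = 1/39 - 31479 = -1227680/39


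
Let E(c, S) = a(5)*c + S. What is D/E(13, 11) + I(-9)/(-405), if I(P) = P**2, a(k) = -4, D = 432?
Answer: -2201/205 ≈ -10.737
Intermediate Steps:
E(c, S) = S - 4*c (E(c, S) = -4*c + S = S - 4*c)
D/E(13, 11) + I(-9)/(-405) = 432/(11 - 4*13) + (-9)**2/(-405) = 432/(11 - 52) + 81*(-1/405) = 432/(-41) - 1/5 = 432*(-1/41) - 1/5 = -432/41 - 1/5 = -2201/205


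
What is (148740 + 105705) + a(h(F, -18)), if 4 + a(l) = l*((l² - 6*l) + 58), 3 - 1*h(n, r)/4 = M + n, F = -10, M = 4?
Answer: 295409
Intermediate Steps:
h(n, r) = -4 - 4*n (h(n, r) = 12 - 4*(4 + n) = 12 + (-16 - 4*n) = -4 - 4*n)
a(l) = -4 + l*(58 + l² - 6*l) (a(l) = -4 + l*((l² - 6*l) + 58) = -4 + l*(58 + l² - 6*l))
(148740 + 105705) + a(h(F, -18)) = (148740 + 105705) + (-4 + (-4 - 4*(-10))³ - 6*(-4 - 4*(-10))² + 58*(-4 - 4*(-10))) = 254445 + (-4 + (-4 + 40)³ - 6*(-4 + 40)² + 58*(-4 + 40)) = 254445 + (-4 + 36³ - 6*36² + 58*36) = 254445 + (-4 + 46656 - 6*1296 + 2088) = 254445 + (-4 + 46656 - 7776 + 2088) = 254445 + 40964 = 295409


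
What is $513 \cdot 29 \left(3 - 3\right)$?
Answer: $0$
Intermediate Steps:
$513 \cdot 29 \left(3 - 3\right) = 513 \cdot 29 \cdot 0 = 513 \cdot 0 = 0$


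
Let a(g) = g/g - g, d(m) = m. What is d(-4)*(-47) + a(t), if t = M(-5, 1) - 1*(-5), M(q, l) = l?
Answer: 183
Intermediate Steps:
t = 6 (t = 1 - 1*(-5) = 1 + 5 = 6)
a(g) = 1 - g
d(-4)*(-47) + a(t) = -4*(-47) + (1 - 1*6) = 188 + (1 - 6) = 188 - 5 = 183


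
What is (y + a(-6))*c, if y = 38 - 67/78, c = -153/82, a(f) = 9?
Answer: -183549/2132 ≈ -86.092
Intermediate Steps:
c = -153/82 (c = -153*1/82 = -153/82 ≈ -1.8659)
y = 2897/78 (y = 38 - 67*1/78 = 38 - 67/78 = 2897/78 ≈ 37.141)
(y + a(-6))*c = (2897/78 + 9)*(-153/82) = (3599/78)*(-153/82) = -183549/2132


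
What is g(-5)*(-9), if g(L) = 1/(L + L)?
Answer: 9/10 ≈ 0.90000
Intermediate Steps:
g(L) = 1/(2*L)
g(-5)*(-9) = ((1/2)/(-5))*(-9) = ((1/2)*(-1/5))*(-9) = -1/10*(-9) = 9/10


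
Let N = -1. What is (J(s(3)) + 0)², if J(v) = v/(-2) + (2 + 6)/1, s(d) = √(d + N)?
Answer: (16 - √2)²/4 ≈ 53.186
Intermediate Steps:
s(d) = √(-1 + d) (s(d) = √(d - 1) = √(-1 + d))
J(v) = 8 - v/2 (J(v) = v*(-½) + 8*1 = -v/2 + 8 = 8 - v/2)
(J(s(3)) + 0)² = ((8 - √(-1 + 3)/2) + 0)² = ((8 - √2/2) + 0)² = (8 - √2/2)²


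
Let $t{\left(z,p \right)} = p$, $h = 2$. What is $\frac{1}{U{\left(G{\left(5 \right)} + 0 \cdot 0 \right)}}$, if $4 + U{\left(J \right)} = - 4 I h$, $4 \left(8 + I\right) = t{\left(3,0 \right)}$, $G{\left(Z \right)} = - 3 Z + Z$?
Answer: $\frac{1}{60} \approx 0.016667$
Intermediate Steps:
$G{\left(Z \right)} = - 2 Z$
$I = -8$ ($I = -8 + \frac{1}{4} \cdot 0 = -8 + 0 = -8$)
$U{\left(J \right)} = 60$ ($U{\left(J \right)} = -4 + \left(-4\right) \left(-8\right) 2 = -4 + 32 \cdot 2 = -4 + 64 = 60$)
$\frac{1}{U{\left(G{\left(5 \right)} + 0 \cdot 0 \right)}} = \frac{1}{60}$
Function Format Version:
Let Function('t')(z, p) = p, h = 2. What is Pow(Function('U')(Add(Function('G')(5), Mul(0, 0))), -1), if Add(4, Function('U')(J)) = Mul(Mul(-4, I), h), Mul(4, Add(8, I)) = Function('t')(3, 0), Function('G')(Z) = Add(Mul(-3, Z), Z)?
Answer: Rational(1, 60) ≈ 0.016667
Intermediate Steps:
Function('G')(Z) = Mul(-2, Z)
I = -8 (I = Add(-8, Mul(Rational(1, 4), 0)) = Add(-8, 0) = -8)
Function('U')(J) = 60 (Function('U')(J) = Add(-4, Mul(Mul(-4, -8), 2)) = Add(-4, Mul(32, 2)) = Add(-4, 64) = 60)
Pow(Function('U')(Add(Function('G')(5), Mul(0, 0))), -1) = Pow(60, -1) = Rational(1, 60)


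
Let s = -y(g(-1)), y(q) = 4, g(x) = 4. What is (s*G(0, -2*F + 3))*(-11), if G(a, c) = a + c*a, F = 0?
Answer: 0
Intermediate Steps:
s = -4 (s = -1*4 = -4)
G(a, c) = a + a*c
(s*G(0, -2*F + 3))*(-11) = -0*(1 + (-2*0 + 3))*(-11) = -0*(1 + (0 + 3))*(-11) = -0*(1 + 3)*(-11) = -0*4*(-11) = -4*0*(-11) = 0*(-11) = 0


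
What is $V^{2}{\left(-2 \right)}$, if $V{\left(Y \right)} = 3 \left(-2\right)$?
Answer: $36$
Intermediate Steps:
$V{\left(Y \right)} = -6$
$V^{2}{\left(-2 \right)} = \left(-6\right)^{2} = 36$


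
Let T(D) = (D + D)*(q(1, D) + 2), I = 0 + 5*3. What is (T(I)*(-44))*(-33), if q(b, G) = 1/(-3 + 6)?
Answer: 101640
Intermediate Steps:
q(b, G) = ⅓ (q(b, G) = 1/3 = ⅓)
I = 15 (I = 0 + 15 = 15)
T(D) = 14*D/3 (T(D) = (D + D)*(⅓ + 2) = (2*D)*(7/3) = 14*D/3)
(T(I)*(-44))*(-33) = (((14/3)*15)*(-44))*(-33) = (70*(-44))*(-33) = -3080*(-33) = 101640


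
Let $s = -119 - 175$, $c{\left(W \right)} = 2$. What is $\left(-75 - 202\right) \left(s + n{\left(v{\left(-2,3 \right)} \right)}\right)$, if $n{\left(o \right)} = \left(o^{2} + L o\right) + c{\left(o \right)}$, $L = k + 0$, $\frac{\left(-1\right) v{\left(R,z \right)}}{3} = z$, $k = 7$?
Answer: $75898$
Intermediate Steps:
$v{\left(R,z \right)} = - 3 z$
$L = 7$ ($L = 7 + 0 = 7$)
$n{\left(o \right)} = 2 + o^{2} + 7 o$ ($n{\left(o \right)} = \left(o^{2} + 7 o\right) + 2 = 2 + o^{2} + 7 o$)
$s = -294$
$\left(-75 - 202\right) \left(s + n{\left(v{\left(-2,3 \right)} \right)}\right) = \left(-75 - 202\right) \left(-294 + \left(2 + \left(\left(-3\right) 3\right)^{2} + 7 \left(\left(-3\right) 3\right)\right)\right) = - 277 \left(-294 + \left(2 + \left(-9\right)^{2} + 7 \left(-9\right)\right)\right) = - 277 \left(-294 + \left(2 + 81 - 63\right)\right) = - 277 \left(-294 + 20\right) = \left(-277\right) \left(-274\right) = 75898$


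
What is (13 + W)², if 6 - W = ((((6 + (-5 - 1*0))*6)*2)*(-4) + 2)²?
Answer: 4397409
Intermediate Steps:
W = -2110 (W = 6 - ((((6 + (-5 - 1*0))*6)*2)*(-4) + 2)² = 6 - ((((6 + (-5 + 0))*6)*2)*(-4) + 2)² = 6 - ((((6 - 5)*6)*2)*(-4) + 2)² = 6 - (((1*6)*2)*(-4) + 2)² = 6 - ((6*2)*(-4) + 2)² = 6 - (12*(-4) + 2)² = 6 - (-48 + 2)² = 6 - 1*(-46)² = 6 - 1*2116 = 6 - 2116 = -2110)
(13 + W)² = (13 - 2110)² = (-2097)² = 4397409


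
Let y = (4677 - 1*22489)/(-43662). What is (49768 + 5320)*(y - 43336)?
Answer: -52116515269280/21831 ≈ -2.3873e+9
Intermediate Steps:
y = 8906/21831 (y = (4677 - 22489)*(-1/43662) = -17812*(-1/43662) = 8906/21831 ≈ 0.40795)
(49768 + 5320)*(y - 43336) = (49768 + 5320)*(8906/21831 - 43336) = 55088*(-946059310/21831) = -52116515269280/21831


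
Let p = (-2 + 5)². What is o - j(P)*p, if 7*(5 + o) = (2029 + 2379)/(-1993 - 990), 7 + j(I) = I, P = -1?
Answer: 73401/1099 ≈ 66.789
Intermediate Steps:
j(I) = -7 + I
p = 9 (p = 3² = 9)
o = -5727/1099 (o = -5 + ((2029 + 2379)/(-1993 - 990))/7 = -5 + (4408/(-2983))/7 = -5 + (4408*(-1/2983))/7 = -5 + (⅐)*(-232/157) = -5 - 232/1099 = -5727/1099 ≈ -5.2111)
o - j(P)*p = -5727/1099 - (-7 - 1)*9 = -5727/1099 - (-8)*9 = -5727/1099 - 1*(-72) = -5727/1099 + 72 = 73401/1099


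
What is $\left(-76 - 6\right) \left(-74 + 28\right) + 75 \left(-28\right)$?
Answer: $1672$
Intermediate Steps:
$\left(-76 - 6\right) \left(-74 + 28\right) + 75 \left(-28\right) = \left(-82\right) \left(-46\right) - 2100 = 3772 - 2100 = 1672$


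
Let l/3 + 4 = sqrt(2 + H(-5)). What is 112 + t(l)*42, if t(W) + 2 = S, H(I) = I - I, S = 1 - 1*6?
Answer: -182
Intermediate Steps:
S = -5 (S = 1 - 6 = -5)
H(I) = 0
l = -12 + 3*sqrt(2) (l = -12 + 3*sqrt(2 + 0) = -12 + 3*sqrt(2) ≈ -7.7574)
t(W) = -7 (t(W) = -2 - 5 = -7)
112 + t(l)*42 = 112 - 7*42 = 112 - 294 = -182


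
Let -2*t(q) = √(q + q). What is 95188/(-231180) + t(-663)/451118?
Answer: -23797/57795 - I*√1326/902236 ≈ -0.41175 - 4.036e-5*I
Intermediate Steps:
t(q) = -√2*√q/2 (t(q) = -√(q + q)/2 = -√2*√q/2)
95188/(-231180) + t(-663)/451118 = 95188/(-231180) - √2*√(-663)/2/451118 = 95188*(-1/231180) - √2*I*√663/2*(1/451118) = -23797/57795 - I*√1326/2*(1/451118) = -23797/57795 - I*√1326/902236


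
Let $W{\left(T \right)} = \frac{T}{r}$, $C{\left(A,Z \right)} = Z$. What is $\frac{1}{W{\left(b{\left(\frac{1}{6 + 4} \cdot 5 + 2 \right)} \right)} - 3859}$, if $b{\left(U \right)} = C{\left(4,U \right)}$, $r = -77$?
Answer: $- \frac{154}{594291} \approx -0.00025913$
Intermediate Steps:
$b{\left(U \right)} = U$
$W{\left(T \right)} = - \frac{T}{77}$ ($W{\left(T \right)} = \frac{T}{-77} = T \left(- \frac{1}{77}\right) = - \frac{T}{77}$)
$\frac{1}{W{\left(b{\left(\frac{1}{6 + 4} \cdot 5 + 2 \right)} \right)} - 3859} = \frac{1}{- \frac{\frac{1}{6 + 4} \cdot 5 + 2}{77} - 3859} = \frac{1}{- \frac{\frac{1}{10} \cdot 5 + 2}{77} - 3859} = \frac{1}{- \frac{\frac{1}{2} + 2}{77} - 3859} = \frac{1}{\left(- \frac{1}{77}\right) \frac{5}{2} - 3859} = \frac{1}{- \frac{5}{154} - 3859} = \frac{1}{- \frac{594291}{154}} = - \frac{154}{594291}$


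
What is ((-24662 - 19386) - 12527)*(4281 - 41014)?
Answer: 2078169475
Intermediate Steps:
((-24662 - 19386) - 12527)*(4281 - 41014) = (-44048 - 12527)*(-36733) = -56575*(-36733) = 2078169475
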